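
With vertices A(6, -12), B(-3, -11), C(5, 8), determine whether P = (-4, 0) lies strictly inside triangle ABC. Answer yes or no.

no

Barycentric coordinates of P: (-107/179, 188/179, 98/179).
The three coordinates are negative, positive, positive; a point is interior exactly when all three are positive.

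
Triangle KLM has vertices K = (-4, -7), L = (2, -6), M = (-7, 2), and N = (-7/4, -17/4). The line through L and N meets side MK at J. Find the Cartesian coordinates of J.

(-11/2, -5/2)

Barycentric coordinates of N with respect to KLM: (1/4, 1/2, 1/4).
On side MK the L-coordinate is zero; dropping N's L-weight 1/2 and renormalizing the remaining 1/4 : 1/4 gives weights 1/2, 1/2 on M, K.
J = (1/2)·(-7, 2) + (1/2)·(-4, -7) = (-11/2, -5/2).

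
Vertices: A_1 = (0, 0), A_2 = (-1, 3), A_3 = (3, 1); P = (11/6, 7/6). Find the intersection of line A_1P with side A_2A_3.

Barycentric coordinates of P with respect to A_1A_2A_3: (1/6, 1/6, 2/3).
On side A_2A_3 the A_1-coordinate is zero; dropping P's A_1-weight 1/6 and renormalizing the remaining 1/6 : 2/3 gives weights 1/5, 4/5 on A_2, A_3.
Q = (1/5)·(-1, 3) + (4/5)·(3, 1) = (11/5, 7/5).

(11/5, 7/5)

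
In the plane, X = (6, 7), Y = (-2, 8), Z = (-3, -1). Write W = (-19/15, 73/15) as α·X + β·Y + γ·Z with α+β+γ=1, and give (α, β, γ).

Signed area of the reference triangle: [XYZ] = ½·(6·(8−(-1)) + (-2)·(-1−7) + (-3)·(7−8)) = ½·(54 + 16 + 3) = 73/2.
[WYZ] = ½·((-19/15)·(8−(-1)) + (-2)·(-1−(73/15)) + (-3)·(73/15−8)) = ½·(-57/5 + 176/15 + 47/5) = 73/15, so the X-coordinate is (73/15)/(73/2) = 2/15.
[XWZ] = ½·(6·(73/15−(-1)) + (-19/15)·(-1−7) + (-3)·(7−(73/15))) = ½·(176/5 + 152/15 − 32/5) = 292/15, so the Y-coordinate is 8/15.
[XYW] = ½·(6·(8−(73/15)) + (-2)·(73/15−7) + (-19/15)·(7−8)) = ½·(94/5 + 64/15 + 19/15) = 73/6, so the Z-coordinate is 1/3.
Check: 2/15 + 8/15 + 1/3 = 1.

(2/15, 8/15, 1/3)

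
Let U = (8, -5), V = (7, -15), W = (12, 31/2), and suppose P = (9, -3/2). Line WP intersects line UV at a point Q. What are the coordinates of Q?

(15/2, -10)

Barycentric coordinates of P with respect to UVW: (1/3, 1/3, 1/3).
On side UV the W-coordinate is zero; dropping P's W-weight 1/3 and renormalizing the remaining 1/3 : 1/3 gives weights 1/2, 1/2 on U, V.
Q = (1/2)·(8, -5) + (1/2)·(7, -15) = (15/2, -10).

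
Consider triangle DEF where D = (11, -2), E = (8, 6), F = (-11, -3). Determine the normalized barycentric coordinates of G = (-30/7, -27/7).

Signed area of the reference triangle: [DEF] = ½·(11·(6−(-3)) + 8·(-3−(-2)) + (-11)·(-2−6)) = ½·(99 − 8 + 88) = 179/2.
[GEF] = ½·((-30/7)·(6−(-3)) + 8·(-3−(-27/7)) + (-11)·(-27/7−6)) = ½·(-270/7 + 48/7 + 759/7) = 537/14, so the D-coordinate is (537/14)/(179/2) = 3/7.
[DGF] = ½·(11·(-27/7−(-3)) + (-30/7)·(-3−(-2)) + (-11)·(-2−(-27/7))) = ½·(-66/7 + 30/7 − 143/7) = -179/14, so the E-coordinate is -1/7.
[DEG] = ½·(11·(6−(-27/7)) + 8·(-27/7−(-2)) + (-30/7)·(-2−6)) = ½·(759/7 − 104/7 + 240/7) = 895/14, so the F-coordinate is 5/7.

(3/7, -1/7, 5/7)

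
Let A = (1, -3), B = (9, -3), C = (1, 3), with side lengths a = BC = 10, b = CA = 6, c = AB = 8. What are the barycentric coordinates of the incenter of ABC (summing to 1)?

The incenter has barycentric coordinates proportional to the opposite side lengths: (10 : 6 : 8).
Normalizing by 10+6+8 = 24 gives (5/12, 1/4, 1/3).

(5/12, 1/4, 1/3)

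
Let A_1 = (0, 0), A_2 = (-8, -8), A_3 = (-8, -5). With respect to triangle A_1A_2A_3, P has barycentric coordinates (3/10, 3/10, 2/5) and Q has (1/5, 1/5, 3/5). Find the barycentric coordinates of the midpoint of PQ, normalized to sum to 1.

Since both coordinate triples sum to 1, the midpoint's barycentrics are the componentwise average.
(3/10+1/5)/2 = 1/4; similarly 1/4 and 1/2.

(1/4, 1/4, 1/2)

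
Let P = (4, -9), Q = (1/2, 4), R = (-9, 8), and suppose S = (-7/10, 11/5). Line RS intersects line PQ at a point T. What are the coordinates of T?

(11/8, 3/4)

Barycentric coordinates of S with respect to PQR: (1/5, 3/5, 1/5).
On side PQ the R-coordinate is zero; dropping S's R-weight 1/5 and renormalizing the remaining 1/5 : 3/5 gives weights 1/4, 3/4 on P, Q.
T = (1/4)·(4, -9) + (3/4)·(1/2, 4) = (11/8, 3/4).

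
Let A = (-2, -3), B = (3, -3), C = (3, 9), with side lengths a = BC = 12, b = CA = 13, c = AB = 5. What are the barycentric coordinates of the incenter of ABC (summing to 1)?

(2/5, 13/30, 1/6)

The incenter has barycentric coordinates proportional to the opposite side lengths: (12 : 13 : 5).
Normalizing by 12+13+5 = 30 gives (2/5, 13/30, 1/6).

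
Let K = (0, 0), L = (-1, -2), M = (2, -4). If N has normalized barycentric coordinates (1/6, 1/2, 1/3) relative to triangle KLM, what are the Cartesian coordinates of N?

N = (1/6)·K + (1/2)·L + (1/3)·M.
x-coordinate: (1/6)·0 + (1/2)·(-1) + (1/3)·2 = 1/6.
y-coordinate: (1/6)·0 + (1/2)·(-2) + (1/3)·(-4) = -7/3.

(1/6, -7/3)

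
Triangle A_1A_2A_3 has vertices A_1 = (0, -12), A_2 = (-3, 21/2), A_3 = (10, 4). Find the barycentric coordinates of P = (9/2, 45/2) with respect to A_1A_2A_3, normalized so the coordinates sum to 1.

Signed area of the reference triangle: [A_1A_2A_3] = ½·(0·(21/2−4) + (-3)·(4−(-12)) + 10·(-12−(21/2))) = ½·(0 − 48 − 225) = -273/2.
[PA_2A_3] = ½·((9/2)·(21/2−4) + (-3)·(4−(45/2)) + 10·(45/2−(21/2))) = ½·(117/4 + 111/2 + 120) = 819/8, so the A_1-coordinate is (819/8)/(-273/2) = -3/4.
[A_1PA_3] = ½·(0·(45/2−4) + (9/2)·(4−(-12)) + 10·(-12−(45/2))) = ½·(0 + 72 − 345) = -273/2, so the A_2-coordinate is 1.
[A_1A_2P] = ½·(0·(21/2−(45/2)) + (-3)·(45/2−(-12)) + (9/2)·(-12−(21/2))) = ½·(0 − 207/2 − 405/4) = -819/8, so the A_3-coordinate is 3/4.
Check: -3/4 + 1 + 3/4 = 1.

(-3/4, 1, 3/4)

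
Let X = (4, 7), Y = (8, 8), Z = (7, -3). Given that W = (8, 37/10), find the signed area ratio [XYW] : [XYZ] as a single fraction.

[XYZ] = ½·(4·(8−(-3)) + 8·(-3−7) + 7·(7−8)) = ½·(44 − 80 − 7) = -43/2.
[XYW] = ½·(4·(8−(37/10)) + 8·(37/10−7) + 8·(7−8)) = ½·(86/5 − 132/5 − 8) = -43/5, so the ratio is (-43/5)/(-43/2) = 2/5.

2/5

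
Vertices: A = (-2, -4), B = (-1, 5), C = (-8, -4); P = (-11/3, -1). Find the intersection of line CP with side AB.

(-3/2, 1/2)

Barycentric coordinates of P with respect to ABC: (1/3, 1/3, 1/3).
On side AB the C-coordinate is zero; dropping P's C-weight 1/3 and renormalizing the remaining 1/3 : 1/3 gives weights 1/2, 1/2 on A, B.
Q = (1/2)·(-2, -4) + (1/2)·(-1, 5) = (-3/2, 1/2).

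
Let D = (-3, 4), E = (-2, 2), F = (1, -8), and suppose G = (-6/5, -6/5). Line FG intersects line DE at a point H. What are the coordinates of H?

(-8/3, 10/3)

Barycentric coordinates of G with respect to DEF: (2/5, 1/5, 2/5).
On side DE the F-coordinate is zero; dropping G's F-weight 2/5 and renormalizing the remaining 2/5 : 1/5 gives weights 2/3, 1/3 on D, E.
H = (2/3)·(-3, 4) + (1/3)·(-2, 2) = (-8/3, 10/3).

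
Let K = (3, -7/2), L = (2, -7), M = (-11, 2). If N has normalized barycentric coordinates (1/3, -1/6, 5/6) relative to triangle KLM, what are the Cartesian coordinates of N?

(-17/2, 5/3)

N = (1/3)·K + (-1/6)·L + (5/6)·M.
x-coordinate: (1/3)·3 + (-1/6)·2 + (5/6)·(-11) = -17/2.
y-coordinate: (1/3)·(-7/2) + (-1/6)·(-7) + (5/6)·2 = 5/3.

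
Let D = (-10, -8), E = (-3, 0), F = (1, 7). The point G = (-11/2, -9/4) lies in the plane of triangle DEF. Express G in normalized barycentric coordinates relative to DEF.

(1/2, 1/4, 1/4)

Signed area of the reference triangle: [DEF] = ½·((-10)·(0−7) + (-3)·(7−(-8)) + 1·(-8−0)) = ½·(70 − 45 − 8) = 17/2.
[GEF] = ½·((-11/2)·(0−7) + (-3)·(7−(-9/4)) + 1·(-9/4−0)) = ½·(77/2 − 111/4 − 9/4) = 17/4, so the D-coordinate is (17/4)/(17/2) = 1/2.
[DGF] = ½·((-10)·(-9/4−7) + (-11/2)·(7−(-8)) + 1·(-8−(-9/4))) = ½·(185/2 − 165/2 − 23/4) = 17/8, so the E-coordinate is 1/4.
[DEG] = ½·((-10)·(0−(-9/4)) + (-3)·(-9/4−(-8)) + (-11/2)·(-8−0)) = ½·(-45/2 − 69/4 + 44) = 17/8, so the F-coordinate is 1/4.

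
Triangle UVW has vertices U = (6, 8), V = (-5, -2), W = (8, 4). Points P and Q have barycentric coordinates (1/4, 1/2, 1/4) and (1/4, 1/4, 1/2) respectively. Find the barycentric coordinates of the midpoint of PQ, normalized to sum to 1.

Since both coordinate triples sum to 1, the midpoint's barycentrics are the componentwise average.
(1/4+1/4)/2 = 1/4; similarly 3/8 and 3/8.

(1/4, 3/8, 3/8)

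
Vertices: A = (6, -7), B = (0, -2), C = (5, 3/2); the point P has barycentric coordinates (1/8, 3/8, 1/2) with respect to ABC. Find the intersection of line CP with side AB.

(3/2, -13/4)

Line CP meets AB where the C-coordinate vanishes; zeroing P's C-weight and renormalizing leaves A, B-weights 1/8 : 3/8 → (1/4, 3/4).
So Q = (1/4)·A + (3/4)·B = (3/2, -13/4).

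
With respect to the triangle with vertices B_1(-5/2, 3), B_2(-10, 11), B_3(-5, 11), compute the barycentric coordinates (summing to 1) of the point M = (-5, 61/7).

Signed area of the reference triangle: [B_1B_2B_3] = ½·((-5/2)·(11−11) + (-10)·(11−3) + (-5)·(3−11)) = ½·(0 − 80 + 40) = -20.
[MB_2B_3] = ½·((-5)·(11−11) + (-10)·(11−(61/7)) + (-5)·(61/7−11)) = ½·(0 − 160/7 + 80/7) = -40/7, so the B_1-coordinate is (-40/7)/(-20) = 2/7.
[B_1MB_3] = ½·((-5/2)·(61/7−11) + (-5)·(11−3) + (-5)·(3−(61/7))) = ½·(40/7 − 40 + 200/7) = -20/7, so the B_2-coordinate is 1/7.
[B_1B_2M] = ½·((-5/2)·(11−(61/7)) + (-10)·(61/7−3) + (-5)·(3−11)) = ½·(-40/7 − 400/7 + 40) = -80/7, so the B_3-coordinate is 4/7.
Check: 2/7 + 1/7 + 4/7 = 1.

(2/7, 1/7, 4/7)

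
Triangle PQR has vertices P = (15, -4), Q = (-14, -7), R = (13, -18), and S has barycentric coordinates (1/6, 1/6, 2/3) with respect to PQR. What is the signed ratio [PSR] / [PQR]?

The signed ratio [PSR]/[PQR] equals the barycentric coordinate of S at vertex Q, which is 1/6.

1/6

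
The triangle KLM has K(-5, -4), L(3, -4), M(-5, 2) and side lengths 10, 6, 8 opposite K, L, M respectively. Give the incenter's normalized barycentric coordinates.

(5/12, 1/4, 1/3)

The incenter has barycentric coordinates proportional to the opposite side lengths: (10 : 6 : 8).
Normalizing by 10+6+8 = 24 gives (5/12, 1/4, 1/3).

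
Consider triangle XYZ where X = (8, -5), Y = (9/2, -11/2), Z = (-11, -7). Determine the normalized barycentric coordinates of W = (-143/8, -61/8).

(1/4, -3/4, 3/2)

Signed area of the reference triangle: [XYZ] = ½·(8·(-11/2−(-7)) + (9/2)·(-7−(-5)) + (-11)·(-5−(-11/2))) = ½·(12 − 9 − 11/2) = -5/4.
[WYZ] = ½·((-143/8)·(-11/2−(-7)) + (9/2)·(-7−(-61/8)) + (-11)·(-61/8−(-11/2))) = ½·(-429/16 + 45/16 + 187/8) = -5/16, so the X-coordinate is (-5/16)/(-5/4) = 1/4.
[XWZ] = ½·(8·(-61/8−(-7)) + (-143/8)·(-7−(-5)) + (-11)·(-5−(-61/8))) = ½·(-5 + 143/4 − 231/8) = 15/16, so the Y-coordinate is -3/4.
[XYW] = ½·(8·(-11/2−(-61/8)) + (9/2)·(-61/8−(-5)) + (-143/8)·(-5−(-11/2))) = ½·(17 − 189/16 − 143/16) = -15/8, so the Z-coordinate is 3/2.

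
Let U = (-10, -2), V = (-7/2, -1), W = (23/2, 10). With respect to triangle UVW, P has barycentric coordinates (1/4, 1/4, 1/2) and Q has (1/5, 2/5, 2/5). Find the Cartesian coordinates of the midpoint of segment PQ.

(143/80, 149/40)

Barycentric coordinates of the midpoint are the average: (9/40, 13/40, 9/20).
Converting: (9/40)·U + (13/40)·V + (9/20)·W = (143/80, 149/40).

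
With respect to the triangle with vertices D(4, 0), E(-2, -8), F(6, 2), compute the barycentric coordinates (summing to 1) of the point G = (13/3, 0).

Signed area of the reference triangle: [DEF] = ½·(4·(-8−2) + (-2)·(2−0) + 6·(0−(-8))) = ½·(-40 − 4 + 48) = 2.
[GEF] = ½·((13/3)·(-8−2) + (-2)·(2−0) + 6·(0−(-8))) = ½·(-130/3 − 4 + 48) = 1/3, so the D-coordinate is (1/3)/2 = 1/6.
[DGF] = ½·(4·(0−2) + (13/3)·(2−0) + 6·(0−0)) = ½·(-8 + 26/3 + 0) = 1/3, so the E-coordinate is 1/6.
[DEG] = ½·(4·(-8−0) + (-2)·(0−0) + (13/3)·(0−(-8))) = ½·(-32 + 0 + 104/3) = 4/3, so the F-coordinate is 2/3.
Check: 1/6 + 1/6 + 2/3 = 1.

(1/6, 1/6, 2/3)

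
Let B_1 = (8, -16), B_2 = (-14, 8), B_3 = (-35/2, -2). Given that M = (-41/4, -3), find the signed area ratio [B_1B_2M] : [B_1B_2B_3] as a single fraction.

1/2

[B_1B_2B_3] = ½·(8·(8−(-2)) + (-14)·(-2−(-16)) + (-35/2)·(-16−8)) = ½·(80 − 196 + 420) = 152.
[B_1B_2M] = ½·(8·(8−(-3)) + (-14)·(-3−(-16)) + (-41/4)·(-16−8)) = ½·(88 − 182 + 246) = 76, so the ratio is 76/152 = 1/2.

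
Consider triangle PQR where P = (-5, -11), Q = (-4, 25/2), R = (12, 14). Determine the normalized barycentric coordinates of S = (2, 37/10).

(2/5, 1/5, 2/5)

Signed area of the reference triangle: [PQR] = ½·((-5)·(25/2−14) + (-4)·(14−(-11)) + 12·(-11−(25/2))) = ½·(15/2 − 100 − 282) = -749/4.
[SQR] = ½·(2·(25/2−14) + (-4)·(14−(37/10)) + 12·(37/10−(25/2))) = ½·(-3 − 206/5 − 528/5) = -749/10, so the P-coordinate is (-749/10)/(-749/4) = 2/5.
[PSR] = ½·((-5)·(37/10−14) + 2·(14−(-11)) + 12·(-11−(37/10))) = ½·(103/2 + 50 − 882/5) = -749/20, so the Q-coordinate is 1/5.
[PQS] = ½·((-5)·(25/2−(37/10)) + (-4)·(37/10−(-11)) + 2·(-11−(25/2))) = ½·(-44 − 294/5 − 47) = -749/10, so the R-coordinate is 2/5.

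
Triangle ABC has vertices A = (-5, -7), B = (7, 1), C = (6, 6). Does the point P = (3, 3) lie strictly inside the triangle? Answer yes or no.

Barycentric coordinates of P: (9/34, -3/34, 14/17).
The three coordinates are positive, negative, positive; a point is interior exactly when all three are positive.

no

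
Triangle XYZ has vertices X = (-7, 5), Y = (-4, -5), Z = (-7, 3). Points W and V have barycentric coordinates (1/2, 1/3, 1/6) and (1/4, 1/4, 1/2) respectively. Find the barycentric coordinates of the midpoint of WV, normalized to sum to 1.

Since both coordinate triples sum to 1, the midpoint's barycentrics are the componentwise average.
(1/2+1/4)/2 = 3/8; similarly 7/24 and 1/3.

(3/8, 7/24, 1/3)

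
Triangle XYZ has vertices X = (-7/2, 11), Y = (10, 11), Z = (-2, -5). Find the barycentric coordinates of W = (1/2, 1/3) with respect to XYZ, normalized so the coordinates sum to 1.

(1/9, 2/9, 2/3)

Signed area of the reference triangle: [XYZ] = ½·((-7/2)·(11−(-5)) + 10·(-5−11) + (-2)·(11−11)) = ½·(-56 − 160 + 0) = -108.
[WYZ] = ½·((1/2)·(11−(-5)) + 10·(-5−(1/3)) + (-2)·(1/3−11)) = ½·(8 − 160/3 + 64/3) = -12, so the X-coordinate is (-12)/(-108) = 1/9.
[XWZ] = ½·((-7/2)·(1/3−(-5)) + (1/2)·(-5−11) + (-2)·(11−(1/3))) = ½·(-56/3 − 8 − 64/3) = -24, so the Y-coordinate is 2/9.
[XYW] = ½·((-7/2)·(11−(1/3)) + 10·(1/3−11) + (1/2)·(11−11)) = ½·(-112/3 − 320/3 + 0) = -72, so the Z-coordinate is 2/3.
Check: 1/9 + 2/9 + 2/3 = 1.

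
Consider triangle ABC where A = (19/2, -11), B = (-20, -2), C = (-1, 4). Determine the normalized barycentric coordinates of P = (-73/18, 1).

Signed area of the reference triangle: [ABC] = ½·((19/2)·(-2−4) + (-20)·(4−(-11)) + (-1)·(-11−(-2))) = ½·(-57 − 300 + 9) = -174.
[PBC] = ½·((-73/18)·(-2−4) + (-20)·(4−1) + (-1)·(1−(-2))) = ½·(73/3 − 60 − 3) = -58/3, so the A-coordinate is (-58/3)/(-174) = 1/9.
[APC] = ½·((19/2)·(1−4) + (-73/18)·(4−(-11)) + (-1)·(-11−1)) = ½·(-57/2 − 365/6 + 12) = -116/3, so the B-coordinate is 2/9.
[ABP] = ½·((19/2)·(-2−1) + (-20)·(1−(-11)) + (-73/18)·(-11−(-2))) = ½·(-57/2 − 240 + 73/2) = -116, so the C-coordinate is 2/3.
Check: 1/9 + 2/9 + 2/3 = 1.

(1/9, 2/9, 2/3)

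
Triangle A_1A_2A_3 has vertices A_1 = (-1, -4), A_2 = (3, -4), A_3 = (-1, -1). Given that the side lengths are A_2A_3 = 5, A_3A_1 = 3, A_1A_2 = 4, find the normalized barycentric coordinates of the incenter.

(5/12, 1/4, 1/3)

The incenter has barycentric coordinates proportional to the opposite side lengths: (5 : 3 : 4).
Normalizing by 5+3+4 = 12 gives (5/12, 1/4, 1/3).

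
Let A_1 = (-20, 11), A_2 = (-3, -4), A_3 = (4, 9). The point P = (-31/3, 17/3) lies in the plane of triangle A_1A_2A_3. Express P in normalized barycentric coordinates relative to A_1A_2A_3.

Signed area of the reference triangle: [A_1A_2A_3] = ½·((-20)·(-4−9) + (-3)·(9−11) + 4·(11−(-4))) = ½·(260 + 6 + 60) = 163.
[PA_2A_3] = ½·((-31/3)·(-4−9) + (-3)·(9−(17/3)) + 4·(17/3−(-4))) = ½·(403/3 − 10 + 116/3) = 163/2, so the A_1-coordinate is (163/2)/163 = 1/2.
[A_1PA_3] = ½·((-20)·(17/3−9) + (-31/3)·(9−11) + 4·(11−(17/3))) = ½·(200/3 + 62/3 + 64/3) = 163/3, so the A_2-coordinate is 1/3.
[A_1A_2P] = ½·((-20)·(-4−(17/3)) + (-3)·(17/3−11) + (-31/3)·(11−(-4))) = ½·(580/3 + 16 − 155) = 163/6, so the A_3-coordinate is 1/6.
Check: 1/2 + 1/3 + 1/6 = 1.

(1/2, 1/3, 1/6)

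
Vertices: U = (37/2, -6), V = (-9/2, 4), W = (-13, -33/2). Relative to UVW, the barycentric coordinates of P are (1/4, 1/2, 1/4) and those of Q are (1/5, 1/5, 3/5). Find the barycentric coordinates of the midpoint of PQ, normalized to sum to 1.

Since both coordinate triples sum to 1, the midpoint's barycentrics are the componentwise average.
(1/4+1/5)/2 = 9/40; similarly 7/20 and 17/40.

(9/40, 7/20, 17/40)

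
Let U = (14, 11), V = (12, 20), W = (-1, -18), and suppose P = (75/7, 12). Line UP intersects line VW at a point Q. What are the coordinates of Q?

Barycentric coordinates of P with respect to UVW: (2/7, 4/7, 1/7).
On side VW the U-coordinate is zero; dropping P's U-weight 2/7 and renormalizing the remaining 4/7 : 1/7 gives weights 4/5, 1/5 on V, W.
Q = (4/5)·(12, 20) + (1/5)·(-1, -18) = (47/5, 62/5).

(47/5, 62/5)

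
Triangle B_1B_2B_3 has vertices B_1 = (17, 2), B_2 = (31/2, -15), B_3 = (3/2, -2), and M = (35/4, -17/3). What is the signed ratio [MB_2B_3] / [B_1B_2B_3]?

1/6

[B_1B_2B_3] = ½·(17·(-15−(-2)) + (31/2)·(-2−2) + (3/2)·(2−(-15))) = ½·(-221 − 62 + 51/2) = -515/4.
[MB_2B_3] = ½·((35/4)·(-15−(-2)) + (31/2)·(-2−(-17/3)) + (3/2)·(-17/3−(-15))) = ½·(-455/4 + 341/6 + 14) = -515/24, so the ratio is (-515/24)/(-515/4) = 1/6.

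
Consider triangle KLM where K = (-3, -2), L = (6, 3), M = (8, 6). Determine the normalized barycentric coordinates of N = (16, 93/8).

Signed area of the reference triangle: [KLM] = ½·((-3)·(3−6) + 6·(6−(-2)) + 8·(-2−3)) = ½·(9 + 48 − 40) = 17/2.
[NLM] = ½·(16·(3−6) + 6·(6−(93/8)) + 8·(93/8−3)) = ½·(-48 − 135/4 + 69) = -51/8, so the K-coordinate is (-51/8)/(17/2) = -3/4.
[KNM] = ½·((-3)·(93/8−6) + 16·(6−(-2)) + 8·(-2−(93/8))) = ½·(-135/8 + 128 − 109) = 17/16, so the L-coordinate is 1/8.
[KLN] = ½·((-3)·(3−(93/8)) + 6·(93/8−(-2)) + 16·(-2−3)) = ½·(207/8 + 327/4 − 80) = 221/16, so the M-coordinate is 13/8.
Check: -3/4 + 1/8 + 13/8 = 1.

(-3/4, 1/8, 13/8)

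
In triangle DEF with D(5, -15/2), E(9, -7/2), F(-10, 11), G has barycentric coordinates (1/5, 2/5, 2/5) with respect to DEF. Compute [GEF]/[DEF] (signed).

1/5

The signed ratio [GEF]/[DEF] equals the barycentric coordinate of G at vertex D, which is 1/5.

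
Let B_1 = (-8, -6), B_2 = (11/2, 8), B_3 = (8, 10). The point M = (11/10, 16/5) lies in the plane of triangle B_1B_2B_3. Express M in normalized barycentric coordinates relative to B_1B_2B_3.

Signed area of the reference triangle: [B_1B_2B_3] = ½·((-8)·(8−10) + (11/2)·(10−(-6)) + 8·(-6−8)) = ½·(16 + 88 − 112) = -4.
[MB_2B_3] = ½·((11/10)·(8−10) + (11/2)·(10−(16/5)) + 8·(16/5−8)) = ½·(-11/5 + 187/5 − 192/5) = -8/5, so the B_1-coordinate is (-8/5)/(-4) = 2/5.
[B_1MB_3] = ½·((-8)·(16/5−10) + (11/10)·(10−(-6)) + 8·(-6−(16/5))) = ½·(272/5 + 88/5 − 368/5) = -4/5, so the B_2-coordinate is 1/5.
[B_1B_2M] = ½·((-8)·(8−(16/5)) + (11/2)·(16/5−(-6)) + (11/10)·(-6−8)) = ½·(-192/5 + 253/5 − 77/5) = -8/5, so the B_3-coordinate is 2/5.
Check: 2/5 + 1/5 + 2/5 = 1.

(2/5, 1/5, 2/5)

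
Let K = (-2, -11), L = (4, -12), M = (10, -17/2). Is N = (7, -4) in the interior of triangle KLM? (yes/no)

no

Barycentric coordinates of N: (25/18, -41/18, 17/9).
The three coordinates are positive, negative, positive; a point is interior exactly when all three are positive.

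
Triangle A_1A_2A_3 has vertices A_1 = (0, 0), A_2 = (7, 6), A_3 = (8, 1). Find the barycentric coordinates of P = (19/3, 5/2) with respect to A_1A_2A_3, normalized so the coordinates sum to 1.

(1/6, 1/3, 1/2)

Signed area of the reference triangle: [A_1A_2A_3] = ½·(0·(6−1) + 7·(1−0) + 8·(0−6)) = ½·(0 + 7 − 48) = -41/2.
[PA_2A_3] = ½·((19/3)·(6−1) + 7·(1−(5/2)) + 8·(5/2−6)) = ½·(95/3 − 21/2 − 28) = -41/12, so the A_1-coordinate is (-41/12)/(-41/2) = 1/6.
[A_1PA_3] = ½·(0·(5/2−1) + (19/3)·(1−0) + 8·(0−(5/2))) = ½·(0 + 19/3 − 20) = -41/6, so the A_2-coordinate is 1/3.
[A_1A_2P] = ½·(0·(6−(5/2)) + 7·(5/2−0) + (19/3)·(0−6)) = ½·(0 + 35/2 − 38) = -41/4, so the A_3-coordinate is 1/2.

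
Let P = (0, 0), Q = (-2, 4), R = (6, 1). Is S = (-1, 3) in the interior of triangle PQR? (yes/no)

Barycentric coordinates of S: (5/26, 19/26, 1/13).
The three coordinates are positive, positive, positive; a point is interior exactly when all three are positive.

yes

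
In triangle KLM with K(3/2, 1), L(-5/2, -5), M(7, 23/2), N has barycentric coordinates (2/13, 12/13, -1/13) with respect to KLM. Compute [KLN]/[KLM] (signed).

-1/13

The signed ratio [KLN]/[KLM] equals the barycentric coordinate of N at vertex M, which is -1/13.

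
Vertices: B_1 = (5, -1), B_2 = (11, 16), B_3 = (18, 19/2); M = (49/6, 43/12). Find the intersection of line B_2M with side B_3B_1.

(38/5, 11/10)

Barycentric coordinates of M with respect to B_1B_2B_3: (2/3, 1/6, 1/6).
On side B_3B_1 the B_2-coordinate is zero; dropping M's B_2-weight 1/6 and renormalizing the remaining 1/6 : 2/3 gives weights 1/5, 4/5 on B_3, B_1.
N = (1/5)·(18, 19/2) + (4/5)·(5, -1) = (38/5, 11/10).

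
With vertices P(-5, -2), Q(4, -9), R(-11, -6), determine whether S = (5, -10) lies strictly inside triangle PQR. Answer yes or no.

Barycentric coordinates of S: (-2/13, 44/39, 1/39).
The three coordinates are negative, positive, positive; a point is interior exactly when all three are positive.

no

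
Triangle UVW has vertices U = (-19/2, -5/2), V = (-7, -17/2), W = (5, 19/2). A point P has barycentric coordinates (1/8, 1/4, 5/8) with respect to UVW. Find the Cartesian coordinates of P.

(3/16, 7/2)

P = (1/8)·U + (1/4)·V + (5/8)·W.
x-coordinate: (1/8)·(-19/2) + (1/4)·(-7) + (5/8)·5 = 3/16.
y-coordinate: (1/8)·(-5/2) + (1/4)·(-17/2) + (5/8)·(19/2) = 7/2.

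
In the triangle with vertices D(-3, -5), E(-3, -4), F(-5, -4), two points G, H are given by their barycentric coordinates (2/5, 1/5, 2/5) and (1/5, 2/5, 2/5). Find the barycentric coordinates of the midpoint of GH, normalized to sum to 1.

Since both coordinate triples sum to 1, the midpoint's barycentrics are the componentwise average.
(2/5+1/5)/2 = 3/10; similarly 3/10 and 2/5.

(3/10, 3/10, 2/5)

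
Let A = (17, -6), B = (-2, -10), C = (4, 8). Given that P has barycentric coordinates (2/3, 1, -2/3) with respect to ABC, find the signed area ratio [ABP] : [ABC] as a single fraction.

-2/3

The signed ratio [ABP]/[ABC] equals the barycentric coordinate of P at vertex C, which is -2/3.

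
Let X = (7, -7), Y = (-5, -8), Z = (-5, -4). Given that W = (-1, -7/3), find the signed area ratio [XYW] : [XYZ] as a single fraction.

[XYZ] = ½·(7·(-8−(-4)) + (-5)·(-4−(-7)) + (-5)·(-7−(-8))) = ½·(-28 − 15 − 5) = -24.
[XYW] = ½·(7·(-8−(-7/3)) + (-5)·(-7/3−(-7)) + (-1)·(-7−(-8))) = ½·(-119/3 − 70/3 − 1) = -32, so the ratio is (-32)/(-24) = 4/3.

4/3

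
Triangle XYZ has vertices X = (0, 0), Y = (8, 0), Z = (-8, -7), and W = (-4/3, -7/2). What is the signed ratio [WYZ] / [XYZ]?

[XYZ] = ½·(0·(0−(-7)) + 8·(-7−0) + (-8)·(0−0)) = ½·(0 − 56 + 0) = -28.
[WYZ] = ½·((-4/3)·(0−(-7)) + 8·(-7−(-7/2)) + (-8)·(-7/2−0)) = ½·(-28/3 − 28 + 28) = -14/3, so the ratio is (-14/3)/(-28) = 1/6.

1/6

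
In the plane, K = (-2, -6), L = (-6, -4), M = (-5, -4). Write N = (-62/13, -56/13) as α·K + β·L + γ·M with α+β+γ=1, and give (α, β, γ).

(2/13, 3/13, 8/13)

Signed area of the reference triangle: [KLM] = ½·((-2)·(-4−(-4)) + (-6)·(-4−(-6)) + (-5)·(-6−(-4))) = ½·(0 − 12 + 10) = -1.
[NLM] = ½·((-62/13)·(-4−(-4)) + (-6)·(-4−(-56/13)) + (-5)·(-56/13−(-4))) = ½·(0 − 24/13 + 20/13) = -2/13, so the K-coordinate is (-2/13)/(-1) = 2/13.
[KNM] = ½·((-2)·(-56/13−(-4)) + (-62/13)·(-4−(-6)) + (-5)·(-6−(-56/13))) = ½·(8/13 − 124/13 + 110/13) = -3/13, so the L-coordinate is 3/13.
[KLN] = ½·((-2)·(-4−(-56/13)) + (-6)·(-56/13−(-6)) + (-62/13)·(-6−(-4))) = ½·(-8/13 − 132/13 + 124/13) = -8/13, so the M-coordinate is 8/13.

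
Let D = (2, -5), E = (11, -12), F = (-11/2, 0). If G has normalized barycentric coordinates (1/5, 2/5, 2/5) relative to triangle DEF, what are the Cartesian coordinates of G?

(13/5, -29/5)

G = (1/5)·D + (2/5)·E + (2/5)·F.
x-coordinate: (1/5)·2 + (2/5)·11 + (2/5)·(-11/2) = 13/5.
y-coordinate: (1/5)·(-5) + (2/5)·(-12) + (2/5)·0 = -29/5.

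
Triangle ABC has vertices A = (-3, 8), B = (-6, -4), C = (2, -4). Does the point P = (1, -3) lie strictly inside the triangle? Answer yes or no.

Barycentric coordinates of P: (1/12, 7/96, 27/32).
The three coordinates are positive, positive, positive; a point is interior exactly when all three are positive.

yes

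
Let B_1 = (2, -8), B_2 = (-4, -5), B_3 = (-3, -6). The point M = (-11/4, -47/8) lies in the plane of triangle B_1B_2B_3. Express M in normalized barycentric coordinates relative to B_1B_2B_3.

(1/8, 3/8, 1/2)

Signed area of the reference triangle: [B_1B_2B_3] = ½·(2·(-5−(-6)) + (-4)·(-6−(-8)) + (-3)·(-8−(-5))) = ½·(2 − 8 + 9) = 3/2.
[MB_2B_3] = ½·((-11/4)·(-5−(-6)) + (-4)·(-6−(-47/8)) + (-3)·(-47/8−(-5))) = ½·(-11/4 + 1/2 + 21/8) = 3/16, so the B_1-coordinate is (3/16)/(3/2) = 1/8.
[B_1MB_3] = ½·(2·(-47/8−(-6)) + (-11/4)·(-6−(-8)) + (-3)·(-8−(-47/8))) = ½·(1/4 − 11/2 + 51/8) = 9/16, so the B_2-coordinate is 3/8.
[B_1B_2M] = ½·(2·(-5−(-47/8)) + (-4)·(-47/8−(-8)) + (-11/4)·(-8−(-5))) = ½·(7/4 − 17/2 + 33/4) = 3/4, so the B_3-coordinate is 1/2.
Check: 1/8 + 3/8 + 1/2 = 1.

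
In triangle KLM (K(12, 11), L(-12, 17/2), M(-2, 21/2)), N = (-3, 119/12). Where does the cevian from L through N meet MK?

(3/2, 85/8)

Barycentric coordinates of N with respect to KLM: (1/6, 1/3, 1/2).
On side MK the L-coordinate is zero; dropping N's L-weight 1/3 and renormalizing the remaining 1/2 : 1/6 gives weights 3/4, 1/4 on M, K.
J = (3/4)·(-2, 21/2) + (1/4)·(12, 11) = (3/2, 85/8).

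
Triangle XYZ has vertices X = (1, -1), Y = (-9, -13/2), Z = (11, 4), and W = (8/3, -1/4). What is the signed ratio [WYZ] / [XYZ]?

[XYZ] = ½·(1·(-13/2−4) + (-9)·(4−(-1)) + 11·(-1−(-13/2))) = ½·(-21/2 − 45 + 121/2) = 5/2.
[WYZ] = ½·((8/3)·(-13/2−4) + (-9)·(4−(-1/4)) + 11·(-1/4−(-13/2))) = ½·(-28 − 153/4 + 275/4) = 5/4, so the ratio is (5/4)/(5/2) = 1/2.

1/2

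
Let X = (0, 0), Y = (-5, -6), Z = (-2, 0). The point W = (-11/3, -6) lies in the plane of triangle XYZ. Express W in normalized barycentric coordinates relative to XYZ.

(2/3, 1, -2/3)

Signed area of the reference triangle: [XYZ] = ½·(0·(-6−0) + (-5)·(0−0) + (-2)·(0−(-6))) = ½·(0 + 0 − 12) = -6.
[WYZ] = ½·((-11/3)·(-6−0) + (-5)·(0−(-6)) + (-2)·(-6−(-6))) = ½·(22 − 30 + 0) = -4, so the X-coordinate is (-4)/(-6) = 2/3.
[XWZ] = ½·(0·(-6−0) + (-11/3)·(0−0) + (-2)·(0−(-6))) = ½·(0 + 0 − 12) = -6, so the Y-coordinate is 1.
[XYW] = ½·(0·(-6−(-6)) + (-5)·(-6−0) + (-11/3)·(0−(-6))) = ½·(0 + 30 − 22) = 4, so the Z-coordinate is -2/3.
Check: 2/3 + 1 − 2/3 = 1.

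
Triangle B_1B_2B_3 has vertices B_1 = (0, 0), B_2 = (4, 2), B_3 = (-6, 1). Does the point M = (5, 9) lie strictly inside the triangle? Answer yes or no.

Barycentric coordinates of M: (-69/16, 59/16, 13/8).
The three coordinates are negative, positive, positive; a point is interior exactly when all three are positive.

no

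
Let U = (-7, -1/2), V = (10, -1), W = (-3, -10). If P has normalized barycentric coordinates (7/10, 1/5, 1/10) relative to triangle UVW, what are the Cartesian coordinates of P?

(-16/5, -31/20)

P = (7/10)·U + (1/5)·V + (1/10)·W.
x-coordinate: (7/10)·(-7) + (1/5)·10 + (1/10)·(-3) = -16/5.
y-coordinate: (7/10)·(-1/2) + (1/5)·(-1) + (1/10)·(-10) = -31/20.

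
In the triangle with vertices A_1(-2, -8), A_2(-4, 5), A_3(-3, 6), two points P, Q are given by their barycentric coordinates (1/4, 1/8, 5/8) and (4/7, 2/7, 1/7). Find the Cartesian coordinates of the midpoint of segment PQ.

(-313/112, 5/112)

Barycentric coordinates of the midpoint are the average: (23/56, 23/112, 43/112).
Converting: (23/56)·A_1 + (23/112)·A_2 + (43/112)·A_3 = (-313/112, 5/112).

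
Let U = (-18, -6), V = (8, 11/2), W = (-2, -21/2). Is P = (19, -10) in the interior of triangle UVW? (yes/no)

no

Barycentric coordinates of P: (-331/301, 205/602, 1059/602).
The three coordinates are negative, positive, positive; a point is interior exactly when all three are positive.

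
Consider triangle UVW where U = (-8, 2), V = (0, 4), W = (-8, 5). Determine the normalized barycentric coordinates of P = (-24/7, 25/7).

Signed area of the reference triangle: [UVW] = ½·((-8)·(4−5) + 0·(5−2) + (-8)·(2−4)) = ½·(8 + 0 + 16) = 12.
[PVW] = ½·((-24/7)·(4−5) + 0·(5−(25/7)) + (-8)·(25/7−4)) = ½·(24/7 + 0 + 24/7) = 24/7, so the U-coordinate is (24/7)/12 = 2/7.
[UPW] = ½·((-8)·(25/7−5) + (-24/7)·(5−2) + (-8)·(2−(25/7))) = ½·(80/7 − 72/7 + 88/7) = 48/7, so the V-coordinate is 4/7.
[UVP] = ½·((-8)·(4−(25/7)) + 0·(25/7−2) + (-24/7)·(2−4)) = ½·(-24/7 + 0 + 48/7) = 12/7, so the W-coordinate is 1/7.
Check: 2/7 + 4/7 + 1/7 = 1.

(2/7, 4/7, 1/7)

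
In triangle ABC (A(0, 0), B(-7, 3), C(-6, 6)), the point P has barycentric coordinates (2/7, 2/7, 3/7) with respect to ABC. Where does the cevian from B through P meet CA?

Line BP meets CA where the B-coordinate vanishes; zeroing P's B-weight and renormalizing leaves C, A-weights 3/7 : 2/7 → (3/5, 2/5).
So Q = (3/5)·C + (2/5)·A = (-18/5, 18/5).

(-18/5, 18/5)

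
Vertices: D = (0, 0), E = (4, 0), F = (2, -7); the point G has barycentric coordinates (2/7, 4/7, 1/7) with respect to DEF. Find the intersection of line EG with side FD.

(2/3, -7/3)

Line EG meets FD where the E-coordinate vanishes; zeroing G's E-weight and renormalizing leaves F, D-weights 1/7 : 2/7 → (1/3, 2/3).
So H = (1/3)·F + (2/3)·D = (2/3, -7/3).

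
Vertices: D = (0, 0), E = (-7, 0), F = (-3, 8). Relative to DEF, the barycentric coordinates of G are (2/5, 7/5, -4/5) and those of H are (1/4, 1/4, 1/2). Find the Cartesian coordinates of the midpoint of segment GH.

Barycentric coordinates of the midpoint are the average: (13/40, 33/40, -3/20).
Converting: (13/40)·D + (33/40)·E + (-3/20)·F = (-213/40, -6/5).

(-213/40, -6/5)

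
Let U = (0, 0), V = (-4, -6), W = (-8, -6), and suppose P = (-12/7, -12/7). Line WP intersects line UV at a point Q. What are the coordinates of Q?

(-2/3, -1)

Barycentric coordinates of P with respect to UVW: (5/7, 1/7, 1/7).
On side UV the W-coordinate is zero; dropping P's W-weight 1/7 and renormalizing the remaining 5/7 : 1/7 gives weights 5/6, 1/6 on U, V.
Q = (5/6)·(0, 0) + (1/6)·(-4, -6) = (-2/3, -1).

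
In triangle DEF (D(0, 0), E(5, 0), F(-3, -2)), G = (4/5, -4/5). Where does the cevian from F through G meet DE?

Barycentric coordinates of G with respect to DEF: (1/5, 2/5, 2/5).
On side DE the F-coordinate is zero; dropping G's F-weight 2/5 and renormalizing the remaining 1/5 : 2/5 gives weights 1/3, 2/3 on D, E.
H = (1/3)·(0, 0) + (2/3)·(5, 0) = (10/3, 0).

(10/3, 0)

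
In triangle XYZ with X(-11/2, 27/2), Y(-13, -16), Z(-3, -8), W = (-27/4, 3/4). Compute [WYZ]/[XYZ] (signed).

1/2

[XYZ] = ½·((-11/2)·(-16−(-8)) + (-13)·(-8−(27/2)) + (-3)·(27/2−(-16))) = ½·(44 + 559/2 − 177/2) = 235/2.
[WYZ] = ½·((-27/4)·(-16−(-8)) + (-13)·(-8−(3/4)) + (-3)·(3/4−(-16))) = ½·(54 + 455/4 − 201/4) = 235/4, so the ratio is (235/4)/(235/2) = 1/2.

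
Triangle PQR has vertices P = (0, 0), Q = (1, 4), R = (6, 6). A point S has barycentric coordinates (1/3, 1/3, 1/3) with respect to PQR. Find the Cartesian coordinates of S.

(7/3, 10/3)

S = (1/3)·P + (1/3)·Q + (1/3)·R.
x-coordinate: (1/3)·0 + (1/3)·1 + (1/3)·6 = 7/3.
y-coordinate: (1/3)·0 + (1/3)·4 + (1/3)·6 = 10/3.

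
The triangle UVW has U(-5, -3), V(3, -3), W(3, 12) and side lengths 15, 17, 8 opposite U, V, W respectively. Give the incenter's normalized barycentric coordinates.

(3/8, 17/40, 1/5)

The incenter has barycentric coordinates proportional to the opposite side lengths: (15 : 17 : 8).
Normalizing by 15+17+8 = 40 gives (3/8, 17/40, 1/5).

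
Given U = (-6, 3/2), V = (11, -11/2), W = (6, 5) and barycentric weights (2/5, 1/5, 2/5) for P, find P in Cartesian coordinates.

P = (2/5)·U + (1/5)·V + (2/5)·W.
x-coordinate: (2/5)·(-6) + (1/5)·11 + (2/5)·6 = 11/5.
y-coordinate: (2/5)·(3/2) + (1/5)·(-11/2) + (2/5)·5 = 3/2.

(11/5, 3/2)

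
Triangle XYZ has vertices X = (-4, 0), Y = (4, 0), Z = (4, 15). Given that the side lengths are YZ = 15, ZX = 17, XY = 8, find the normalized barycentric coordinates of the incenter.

The incenter has barycentric coordinates proportional to the opposite side lengths: (15 : 17 : 8).
Normalizing by 15+17+8 = 40 gives (3/8, 17/40, 1/5).

(3/8, 17/40, 1/5)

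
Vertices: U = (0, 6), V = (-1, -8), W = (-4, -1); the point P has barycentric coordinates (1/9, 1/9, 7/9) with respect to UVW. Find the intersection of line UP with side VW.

Line UP meets VW where the U-coordinate vanishes; zeroing P's U-weight and renormalizing leaves V, W-weights 1/9 : 7/9 → (1/8, 7/8).
So Q = (1/8)·V + (7/8)·W = (-29/8, -15/8).

(-29/8, -15/8)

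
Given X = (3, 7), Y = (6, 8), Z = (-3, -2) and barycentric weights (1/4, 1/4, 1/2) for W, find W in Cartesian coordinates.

W = (1/4)·X + (1/4)·Y + (1/2)·Z.
x-coordinate: (1/4)·3 + (1/4)·6 + (1/2)·(-3) = 3/4.
y-coordinate: (1/4)·7 + (1/4)·8 + (1/2)·(-2) = 11/4.

(3/4, 11/4)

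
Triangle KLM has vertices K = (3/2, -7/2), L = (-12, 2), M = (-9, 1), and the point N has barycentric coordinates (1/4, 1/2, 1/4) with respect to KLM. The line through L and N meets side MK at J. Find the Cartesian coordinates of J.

Line LN meets MK where the L-coordinate vanishes; zeroing N's L-weight and renormalizing leaves M, K-weights 1/4 : 1/4 → (1/2, 1/2).
So J = (1/2)·M + (1/2)·K = (-15/4, -5/4).

(-15/4, -5/4)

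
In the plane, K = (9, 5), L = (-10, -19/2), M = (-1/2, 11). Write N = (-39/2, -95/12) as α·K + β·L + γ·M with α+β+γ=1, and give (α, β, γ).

Signed area of the reference triangle: [KLM] = ½·(9·(-19/2−11) + (-10)·(11−5) + (-1/2)·(5−(-19/2))) = ½·(-369/2 − 60 − 29/4) = -1007/8.
[NLM] = ½·((-39/2)·(-19/2−11) + (-10)·(11−(-95/12)) + (-1/2)·(-95/12−(-19/2))) = ½·(1599/4 − 1135/6 − 19/24) = 5035/48, so the K-coordinate is (5035/48)/(-1007/8) = -5/6.
[KNM] = ½·(9·(-95/12−11) + (-39/2)·(11−5) + (-1/2)·(5−(-95/12))) = ½·(-681/4 − 117 − 155/24) = -7049/48, so the L-coordinate is 7/6.
[KLN] = ½·(9·(-19/2−(-95/12)) + (-10)·(-95/12−5) + (-39/2)·(5−(-19/2))) = ½·(-57/4 + 775/6 − 1131/4) = -1007/12, so the M-coordinate is 2/3.

(-5/6, 7/6, 2/3)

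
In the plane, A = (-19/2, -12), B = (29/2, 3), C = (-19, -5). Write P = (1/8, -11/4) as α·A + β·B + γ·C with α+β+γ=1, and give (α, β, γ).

Signed area of the reference triangle: [ABC] = ½·((-19/2)·(3−(-5)) + (29/2)·(-5−(-12)) + (-19)·(-12−3)) = ½·(-76 + 203/2 + 285) = 621/4.
[PBC] = ½·((1/8)·(3−(-5)) + (29/2)·(-5−(-11/4)) + (-19)·(-11/4−3)) = ½·(1 − 261/8 + 437/4) = 621/16, so the A-coordinate is (621/16)/(621/4) = 1/4.
[APC] = ½·((-19/2)·(-11/4−(-5)) + (1/8)·(-5−(-12)) + (-19)·(-12−(-11/4))) = ½·(-171/8 + 7/8 + 703/4) = 621/8, so the B-coordinate is 1/2.
[ABP] = ½·((-19/2)·(3−(-11/4)) + (29/2)·(-11/4−(-12)) + (1/8)·(-12−3)) = ½·(-437/8 + 1073/8 − 15/8) = 621/16, so the C-coordinate is 1/4.

(1/4, 1/2, 1/4)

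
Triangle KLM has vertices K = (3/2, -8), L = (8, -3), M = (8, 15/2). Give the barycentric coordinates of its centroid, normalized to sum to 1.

The centroid is the average of the vertices, so each weight is 1/3.

(1/3, 1/3, 1/3)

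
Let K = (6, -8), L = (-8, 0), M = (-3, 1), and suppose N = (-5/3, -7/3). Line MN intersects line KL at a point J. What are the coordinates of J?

(-1, -4)

Barycentric coordinates of N with respect to KLM: (1/3, 1/3, 1/3).
On side KL the M-coordinate is zero; dropping N's M-weight 1/3 and renormalizing the remaining 1/3 : 1/3 gives weights 1/2, 1/2 on K, L.
J = (1/2)·(6, -8) + (1/2)·(-8, 0) = (-1, -4).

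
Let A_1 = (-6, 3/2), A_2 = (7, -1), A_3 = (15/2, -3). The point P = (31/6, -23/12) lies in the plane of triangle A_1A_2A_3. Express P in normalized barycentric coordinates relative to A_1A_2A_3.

Signed area of the reference triangle: [A_1A_2A_3] = ½·((-6)·(-1−(-3)) + 7·(-3−(3/2)) + (15/2)·(3/2−(-1))) = ½·(-12 − 63/2 + 75/4) = -99/8.
[PA_2A_3] = ½·((31/6)·(-1−(-3)) + 7·(-3−(-23/12)) + (15/2)·(-23/12−(-1))) = ½·(31/3 − 91/12 − 55/8) = -33/16, so the A_1-coordinate is (-33/16)/(-99/8) = 1/6.
[A_1PA_3] = ½·((-6)·(-23/12−(-3)) + (31/6)·(-3−(3/2)) + (15/2)·(3/2−(-23/12))) = ½·(-13/2 − 93/4 + 205/8) = -33/16, so the A_2-coordinate is 1/6.
[A_1A_2P] = ½·((-6)·(-1−(-23/12)) + 7·(-23/12−(3/2)) + (31/6)·(3/2−(-1))) = ½·(-11/2 − 287/12 + 155/12) = -33/4, so the A_3-coordinate is 2/3.
Check: 1/6 + 1/6 + 2/3 = 1.

(1/6, 1/6, 2/3)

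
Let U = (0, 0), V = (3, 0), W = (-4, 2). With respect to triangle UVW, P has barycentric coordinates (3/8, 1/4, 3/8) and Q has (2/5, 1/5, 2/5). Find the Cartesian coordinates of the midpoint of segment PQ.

Barycentric coordinates of the midpoint are the average: (31/80, 9/40, 31/80).
Converting: (31/80)·U + (9/40)·V + (31/80)·W = (-7/8, 31/40).

(-7/8, 31/40)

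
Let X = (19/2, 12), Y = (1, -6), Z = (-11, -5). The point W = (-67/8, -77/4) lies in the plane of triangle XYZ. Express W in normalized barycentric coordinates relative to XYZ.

(-3/4, 3/2, 1/4)

Signed area of the reference triangle: [XYZ] = ½·((19/2)·(-6−(-5)) + 1·(-5−12) + (-11)·(12−(-6))) = ½·(-19/2 − 17 − 198) = -449/4.
[WYZ] = ½·((-67/8)·(-6−(-5)) + 1·(-5−(-77/4)) + (-11)·(-77/4−(-6))) = ½·(67/8 + 57/4 + 583/4) = 1347/16, so the X-coordinate is (1347/16)/(-449/4) = -3/4.
[XWZ] = ½·((19/2)·(-77/4−(-5)) + (-67/8)·(-5−12) + (-11)·(12−(-77/4))) = ½·(-1083/8 + 1139/8 − 1375/4) = -1347/8, so the Y-coordinate is 3/2.
[XYW] = ½·((19/2)·(-6−(-77/4)) + 1·(-77/4−12) + (-67/8)·(12−(-6))) = ½·(1007/8 − 125/4 − 603/4) = -449/16, so the Z-coordinate is 1/4.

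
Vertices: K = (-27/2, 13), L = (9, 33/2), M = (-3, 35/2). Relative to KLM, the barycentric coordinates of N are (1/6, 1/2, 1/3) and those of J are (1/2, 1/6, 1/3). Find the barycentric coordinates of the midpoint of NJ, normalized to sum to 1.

(1/3, 1/3, 1/3)

Since both coordinate triples sum to 1, the midpoint's barycentrics are the componentwise average.
(1/6+1/2)/2 = 1/3; similarly 1/3 and 1/3.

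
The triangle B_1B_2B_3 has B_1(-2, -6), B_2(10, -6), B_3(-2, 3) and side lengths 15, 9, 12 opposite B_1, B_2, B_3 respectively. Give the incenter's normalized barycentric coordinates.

The incenter has barycentric coordinates proportional to the opposite side lengths: (15 : 9 : 12).
Normalizing by 15+9+12 = 36 gives (5/12, 1/4, 1/3).

(5/12, 1/4, 1/3)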